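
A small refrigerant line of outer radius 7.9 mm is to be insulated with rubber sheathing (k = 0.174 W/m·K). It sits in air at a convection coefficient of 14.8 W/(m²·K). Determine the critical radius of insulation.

For a cylinder r_cr = k/h = 0.174/14.8
r_cr = 11.8 mm; since the bare radius (7.9 mm) is below r_cr, adding a thin layer of insulation will *increase* heat loss.

r_cr ≈ 11.8 mm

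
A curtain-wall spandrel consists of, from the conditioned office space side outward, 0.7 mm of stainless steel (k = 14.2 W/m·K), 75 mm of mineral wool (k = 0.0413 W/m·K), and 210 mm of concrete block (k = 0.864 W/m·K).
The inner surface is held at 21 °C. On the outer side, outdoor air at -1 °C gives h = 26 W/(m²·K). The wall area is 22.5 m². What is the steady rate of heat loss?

Q ≈ 236 W

Model the wall as resistances in series:
R_stainless steel = L/(kA) = 0.0007/(14.2×22.5) = 2.191×10^-6 K/W
R_mineral wool = L/(kA) = 0.075/(0.0413×22.5) = 0.08071 K/W
R_concrete block = L/(kA) = 0.21/(0.864×22.5) = 0.0108 K/W
R_outer film = 1/(h_o·A) = 1/(26×22.5) = 0.001709 K/W
R_total = 0.09322 K/W
Q = ΔT / R_total = 22 / 0.09322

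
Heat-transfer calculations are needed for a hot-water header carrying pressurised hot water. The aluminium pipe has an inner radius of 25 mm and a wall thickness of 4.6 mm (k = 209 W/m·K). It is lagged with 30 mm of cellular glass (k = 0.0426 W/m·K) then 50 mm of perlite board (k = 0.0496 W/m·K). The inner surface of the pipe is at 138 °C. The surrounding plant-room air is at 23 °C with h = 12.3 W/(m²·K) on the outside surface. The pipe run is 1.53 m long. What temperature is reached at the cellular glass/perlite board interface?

Treating each annulus and film as a series resistance:
R_aluminium pipe wall = ln(29.6/25)/(2π×209×1.53) = 8.406×10^-5 K/W
R_cellular glass = ln(59.6/29.6)/(2π×0.0426×1.53) = 1.709 K/W
R_perlite board = ln(109.6/59.6)/(2π×0.0496×1.53) = 1.278 K/W
R_outer film = 1/(h_o·2πr_oL) = 1/(12.3×2π×0.1096×1.53) = 0.07716 K/W
R_total = 3.064 K/W
Q = ΔT/R_total = 115/3.064
Q = 37.5 W
T_interface = T_inner − Q·ΣR(inner→interface) = 138 − 37.5×1.709

T ≈ 73.9 °C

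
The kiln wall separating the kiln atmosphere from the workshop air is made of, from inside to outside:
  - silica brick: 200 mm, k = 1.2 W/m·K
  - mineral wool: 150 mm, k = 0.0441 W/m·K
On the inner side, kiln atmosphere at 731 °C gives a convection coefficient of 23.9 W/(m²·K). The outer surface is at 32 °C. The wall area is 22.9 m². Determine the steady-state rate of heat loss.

Model the wall as resistances in series:
R_inner film = 1/(h_i·A) = 1/(23.9×22.9) = 0.001827 K/W
R_silica brick = L/(kA) = 0.2/(1.2×22.9) = 0.007278 K/W
R_mineral wool = L/(kA) = 0.15/(0.0441×22.9) = 0.1485 K/W
R_total = 0.1576 K/W
Q = ΔT / R_total = 699 / 0.1576

Q ≈ 4430 W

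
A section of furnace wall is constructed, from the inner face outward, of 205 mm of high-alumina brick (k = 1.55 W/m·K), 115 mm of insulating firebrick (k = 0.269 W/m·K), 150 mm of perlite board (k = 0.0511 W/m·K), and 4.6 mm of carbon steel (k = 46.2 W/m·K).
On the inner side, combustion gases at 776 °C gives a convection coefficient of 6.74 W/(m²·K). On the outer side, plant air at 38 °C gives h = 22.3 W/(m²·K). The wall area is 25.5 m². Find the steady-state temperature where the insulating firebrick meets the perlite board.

Using the resistance-network approach (series):
R_inner film = 1/(h_i·A) = 1/(6.74×25.5) = 0.005818 K/W
R_high-alumina brick = L/(kA) = 0.205/(1.55×25.5) = 0.005187 K/W
R_insulating firebrick = L/(kA) = 0.115/(0.269×25.5) = 0.01677 K/W
R_perlite board = L/(kA) = 0.15/(0.0511×25.5) = 0.1151 K/W
R_carbon steel = L/(kA) = 0.0046/(46.2×25.5) = 3.905×10^-6 K/W
R_outer film = 1/(h_o·A) = 1/(22.3×25.5) = 0.001759 K/W
R_total = 0.1446 K/W;  Q = ΔT/R_total = 738/0.1446 = 5102 W
T_interface = T_inner − Q·ΣR(inner→interface) = 776 − 5100×0.02777

T ≈ 634 °C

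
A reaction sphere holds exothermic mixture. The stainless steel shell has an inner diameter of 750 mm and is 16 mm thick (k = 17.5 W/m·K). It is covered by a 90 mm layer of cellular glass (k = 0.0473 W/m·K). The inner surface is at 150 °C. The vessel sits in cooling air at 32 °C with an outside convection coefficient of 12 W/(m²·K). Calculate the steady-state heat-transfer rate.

Q ≈ 141 W

For a spherical shell R = (1/r₁ − 1/r₂)/(4πk); film R = 1/(h·4πr²). In series:
R_stainless steel shell = (1/0.375 − 1/0.391)/(4π×17.5) = 4.962×10^-4 K/W
R_cellular glass = (1/0.391 − 1/0.481)/(4π×0.0473) = 0.8051 K/W
R_outer film = 1/(h·4πr_o²) = 1/(12×4π×0.481²) = 0.02866 K/W
R_total = 0.8343 K/W
Q = ΔT/R_total = 118/0.8343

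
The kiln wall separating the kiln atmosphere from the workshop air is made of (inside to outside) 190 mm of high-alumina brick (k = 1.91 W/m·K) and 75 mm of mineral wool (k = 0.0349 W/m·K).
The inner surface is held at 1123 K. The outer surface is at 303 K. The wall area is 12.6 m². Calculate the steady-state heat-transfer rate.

Treating each layer as a thermal resistance in series:
R_high-alumina brick = L/(kA) = 0.19/(1.91×12.6) = 0.007895 K/W
R_mineral wool = L/(kA) = 0.075/(0.0349×12.6) = 0.1706 K/W
R_total = 0.1785 K/W
Q = ΔT / R_total = 820 / 0.1785

Q ≈ 4600 W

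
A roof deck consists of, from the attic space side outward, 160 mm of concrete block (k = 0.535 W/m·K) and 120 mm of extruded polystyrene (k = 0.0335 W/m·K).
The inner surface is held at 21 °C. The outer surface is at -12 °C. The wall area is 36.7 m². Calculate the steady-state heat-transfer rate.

Model the wall as resistances in series:
R_concrete block = L/(kA) = 0.16/(0.535×36.7) = 0.008149 K/W
R_extruded polystyrene = L/(kA) = 0.12/(0.0335×36.7) = 0.0976 K/W
R_total = 0.1058 K/W
Q = ΔT / R_total = 33 / 0.1058

Q ≈ 312 W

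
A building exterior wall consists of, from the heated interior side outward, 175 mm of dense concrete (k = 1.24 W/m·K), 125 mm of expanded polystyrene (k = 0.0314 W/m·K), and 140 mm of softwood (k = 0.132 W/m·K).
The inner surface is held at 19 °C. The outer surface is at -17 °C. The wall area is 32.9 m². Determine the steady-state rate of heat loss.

Treating each layer as a thermal resistance in series:
R_dense concrete = L/(kA) = 0.175/(1.24×32.9) = 0.00429 K/W
R_expanded polystyrene = L/(kA) = 0.125/(0.0314×32.9) = 0.121 K/W
R_softwood = L/(kA) = 0.14/(0.132×32.9) = 0.03224 K/W
R_total = 0.1575 K/W
Q = ΔT / R_total = 36 / 0.1575

Q ≈ 229 W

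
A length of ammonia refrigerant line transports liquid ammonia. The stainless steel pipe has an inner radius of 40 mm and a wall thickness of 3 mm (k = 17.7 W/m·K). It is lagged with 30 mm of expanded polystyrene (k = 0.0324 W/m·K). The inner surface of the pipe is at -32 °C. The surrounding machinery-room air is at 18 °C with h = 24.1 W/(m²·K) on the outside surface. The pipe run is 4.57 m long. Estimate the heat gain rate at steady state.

Radial resistances (cylindrical: R_cond = ln(r_o/r_i)/(2πkL), R_conv = 1/(h·2πrL)):
R_stainless steel pipe wall = ln(43/40)/(2π×17.7×4.57) = 1.423×10^-4 K/W
R_expanded polystyrene = ln(73/43)/(2π×0.0324×4.57) = 0.5689 K/W
R_outer film = 1/(h_o·2πr_oL) = 1/(24.1×2π×0.073×4.57) = 0.0198 K/W
R_total = 0.5888 K/W
Q = ΔT/R_total = 50/0.5888

Q ≈ 84.9 W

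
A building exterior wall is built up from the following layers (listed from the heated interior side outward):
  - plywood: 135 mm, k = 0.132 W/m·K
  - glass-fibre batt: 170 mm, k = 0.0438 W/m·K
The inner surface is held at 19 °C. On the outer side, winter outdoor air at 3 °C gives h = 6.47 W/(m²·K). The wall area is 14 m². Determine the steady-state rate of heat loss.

Using the resistance-network approach (series):
R_plywood = L/(kA) = 0.135/(0.132×14) = 0.07305 K/W
R_glass-fibre batt = L/(kA) = 0.17/(0.0438×14) = 0.2772 K/W
R_outer film = 1/(h_o·A) = 1/(6.47×14) = 0.01104 K/W
R_total = 0.3613 K/W
Q = ΔT / R_total = 16 / 0.3613

Q ≈ 44.3 W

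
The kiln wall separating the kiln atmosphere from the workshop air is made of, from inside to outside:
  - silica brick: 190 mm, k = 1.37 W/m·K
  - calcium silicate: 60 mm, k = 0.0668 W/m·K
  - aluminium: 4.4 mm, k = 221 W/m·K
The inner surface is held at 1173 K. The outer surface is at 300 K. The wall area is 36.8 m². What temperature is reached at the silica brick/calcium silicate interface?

Using the resistance-network approach (series):
R_silica brick = L/(kA) = 0.19/(1.37×36.8) = 0.003769 K/W
R_calcium silicate = L/(kA) = 0.06/(0.0668×36.8) = 0.02441 K/W
R_aluminium = L/(kA) = 0.0044/(221×36.8) = 5.41×10^-7 K/W
R_total = 0.02818 K/W;  Q = ΔT/R_total = 873/0.02818 = 30980 W
T_interface = T_inner − Q·ΣR(inner→interface) = 1173 − 31000×0.003769

T ≈ 1060 K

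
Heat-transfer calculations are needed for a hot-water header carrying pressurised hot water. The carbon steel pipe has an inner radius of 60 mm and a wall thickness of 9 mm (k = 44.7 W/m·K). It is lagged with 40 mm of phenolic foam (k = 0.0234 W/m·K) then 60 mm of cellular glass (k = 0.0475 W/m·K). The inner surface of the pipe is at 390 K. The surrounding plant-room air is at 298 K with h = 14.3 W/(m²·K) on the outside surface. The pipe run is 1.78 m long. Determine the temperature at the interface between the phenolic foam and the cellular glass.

T ≈ 328 K

Treating each annulus and film as a series resistance:
R_carbon steel pipe wall = ln(69/60)/(2π×44.7×1.78) = 2.796×10^-4 K/W
R_phenolic foam = ln(109/69)/(2π×0.0234×1.78) = 1.747 K/W
R_cellular glass = ln(169/109)/(2π×0.0475×1.78) = 0.8255 K/W
R_outer film = 1/(h_o·2πr_oL) = 1/(14.3×2π×0.169×1.78) = 0.037 K/W
R_total = 2.61 K/W
Q = ΔT/R_total = 92/2.61
Q = 35.2 W
T_interface = T_inner − Q·ΣR(inner→interface) = 390 − 35.2×1.747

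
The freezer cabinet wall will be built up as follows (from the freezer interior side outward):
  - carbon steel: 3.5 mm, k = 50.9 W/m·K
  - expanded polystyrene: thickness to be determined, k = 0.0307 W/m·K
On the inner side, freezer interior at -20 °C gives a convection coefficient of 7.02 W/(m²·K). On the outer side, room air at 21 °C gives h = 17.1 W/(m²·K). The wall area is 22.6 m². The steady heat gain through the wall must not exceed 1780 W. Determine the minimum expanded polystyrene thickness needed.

Thermal resistances in series:
R_inner film = 1/(h_i·A) = 1/(7.02×22.6) = 0.006303 K/W
R_carbon steel = L/(kA) = 0.0035/(50.9×22.6) = 3.043×10^-6 K/W
R_outer film = 1/(h_o·A) = 1/(17.1×22.6) = 0.002588 K/W
Sum of the known resistances R_other = 0.008894 K/W
Required total resistance R_tot = ΔT/Q_allow = 41/1780 = 0.02303 K/W
R_expanded polystyrene = R_tot − R_other = 0.01414 K/W
L = R·k·A = 0.01414×0.0307×22.6

L ≈ 9.81 mm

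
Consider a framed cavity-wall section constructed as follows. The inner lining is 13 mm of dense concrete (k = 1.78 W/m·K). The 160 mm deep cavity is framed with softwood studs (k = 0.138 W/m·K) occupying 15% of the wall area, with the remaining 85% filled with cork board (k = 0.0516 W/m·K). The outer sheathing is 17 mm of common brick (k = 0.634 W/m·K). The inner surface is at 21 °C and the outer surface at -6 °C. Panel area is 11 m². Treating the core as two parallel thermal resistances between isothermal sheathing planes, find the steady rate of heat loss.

Sheathing layers in series; stud and cavity paths in parallel between them.
R_inner = 0.013/(1.78×11) = 6.639×10^-4 K/W
R_stud  = 0.16/(0.138×0.15×11) = 0.7027 K/W
R_cav   = 0.16/(0.0516×0.85×11) = 0.3316 K/W
1/R_core = 1/R_stud + 1/R_cav → R_core = 0.2253 K/W
R_outer = 0.017/(0.634×11) = 0.002438 K/W
R_total = 0.2284 K/W
Q = ΔT/R_total = 27/0.2284

Q ≈ 118 W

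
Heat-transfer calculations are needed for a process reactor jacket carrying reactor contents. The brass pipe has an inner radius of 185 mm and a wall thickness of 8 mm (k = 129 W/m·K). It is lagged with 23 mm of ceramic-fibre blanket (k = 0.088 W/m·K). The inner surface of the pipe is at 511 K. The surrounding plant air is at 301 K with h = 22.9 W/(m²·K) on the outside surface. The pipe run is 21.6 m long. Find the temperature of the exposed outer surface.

Treating each annulus and film as a series resistance:
R_brass pipe wall = ln(193/185)/(2π×129×21.6) = 2.418×10^-6 K/W
R_ceramic-fibre blanket = ln(216/193)/(2π×0.088×21.6) = 0.009427 K/W
R_outer film = 1/(h_o·2πr_oL) = 1/(22.9×2π×0.216×21.6) = 0.00149 K/W
R_total = 0.01092 K/W
Q = ΔT/R_total = 210/0.01092
Q = 19200 W
T_interface = T_inner − Q·ΣR(inner→interface) = 511 − 19200×0.009429

T ≈ 330 K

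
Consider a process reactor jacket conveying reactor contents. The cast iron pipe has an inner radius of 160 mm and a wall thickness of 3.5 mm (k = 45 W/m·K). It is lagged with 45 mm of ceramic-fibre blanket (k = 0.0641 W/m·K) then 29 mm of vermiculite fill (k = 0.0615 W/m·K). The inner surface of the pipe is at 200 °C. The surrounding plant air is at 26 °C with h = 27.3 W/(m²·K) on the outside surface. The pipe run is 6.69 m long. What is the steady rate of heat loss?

Q ≈ 1210 W

For a radial system each layer contributes R = ln(r_out/r_in)/(2πkL); films add R = 1/(hA).
R_cast iron pipe wall = ln(163.5/160)/(2π×45×6.69) = 1.144×10^-5 K/W
R_ceramic-fibre blanket = ln(208.5/163.5)/(2π×0.0641×6.69) = 0.09023 K/W
R_vermiculite fill = ln(237.5/208.5)/(2π×0.0615×6.69) = 0.05038 K/W
R_outer film = 1/(h_o·2πr_oL) = 1/(27.3×2π×0.2375×6.69) = 0.003669 K/W
R_total = 0.1443 K/W
Q = ΔT/R_total = 174/0.1443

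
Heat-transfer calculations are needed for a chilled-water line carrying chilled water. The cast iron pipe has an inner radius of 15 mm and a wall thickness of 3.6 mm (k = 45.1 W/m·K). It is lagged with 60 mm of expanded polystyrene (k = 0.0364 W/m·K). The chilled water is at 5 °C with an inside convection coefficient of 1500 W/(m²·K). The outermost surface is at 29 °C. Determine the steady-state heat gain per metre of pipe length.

Per-layer cylindrical resistances, series-summed:
R_inner film = 1/(h_i·2πr₁L) = 1/(1500×2π×0.015×1) = 0.007074 K/W
R_cast iron pipe wall = ln(18.6/15)/(2π×45.1×1) = 7.591×10^-4 K/W
R_expanded polystyrene = ln(78.6/18.6)/(2π×0.0364×1) = 6.302 K/W
R_total = 6.309 K/W
Q = ΔT/R_total = 24/6.309

q′ ≈ 3.8 W/m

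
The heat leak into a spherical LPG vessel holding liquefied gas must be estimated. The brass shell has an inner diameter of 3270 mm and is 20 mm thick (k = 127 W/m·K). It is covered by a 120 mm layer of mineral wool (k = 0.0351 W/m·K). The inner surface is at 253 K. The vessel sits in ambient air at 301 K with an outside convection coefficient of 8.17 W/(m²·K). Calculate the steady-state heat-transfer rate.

Spherical conduction: R = (1/r_in − 1/r_out)/(4πk) per layer; series-sum.
R_brass shell = (1/1.635 − 1/1.655)/(4π×127) = 4.631×10^-6 K/W
R_mineral wool = (1/1.655 − 1/1.775)/(4π×0.0351) = 0.09261 K/W
R_outer film = 1/(h·4πr_o²) = 1/(8.17×4π×1.775²) = 0.003092 K/W
R_total = 0.09571 K/W
Q = ΔT/R_total = 48/0.09571

Q ≈ 502 W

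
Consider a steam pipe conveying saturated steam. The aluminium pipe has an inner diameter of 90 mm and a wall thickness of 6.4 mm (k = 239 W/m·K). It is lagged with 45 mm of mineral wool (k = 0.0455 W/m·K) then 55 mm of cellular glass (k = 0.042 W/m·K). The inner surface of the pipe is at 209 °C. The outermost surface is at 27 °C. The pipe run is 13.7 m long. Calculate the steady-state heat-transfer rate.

Q ≈ 638 W

Radial resistances (cylindrical: R_cond = ln(r_o/r_i)/(2πkL), R_conv = 1/(h·2πrL)):
R_aluminium pipe wall = ln(51.4/45)/(2π×239×13.7) = 6.464×10^-6 K/W
R_mineral wool = ln(96.4/51.4)/(2π×0.0455×13.7) = 0.1606 K/W
R_cellular glass = ln(151.4/96.4)/(2π×0.042×13.7) = 0.1249 K/W
R_total = 0.2854 K/W
Q = ΔT/R_total = 182/0.2854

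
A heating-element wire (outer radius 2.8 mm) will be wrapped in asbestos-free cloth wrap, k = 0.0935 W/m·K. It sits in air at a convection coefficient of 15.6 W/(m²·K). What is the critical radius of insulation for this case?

r_cr ≈ 5.99 mm

For a cylinder r_cr = k/h = 0.0935/15.6
r_cr = 5.99 mm; since the bare radius (2.8 mm) is below r_cr, adding a thin layer of insulation will *increase* heat loss.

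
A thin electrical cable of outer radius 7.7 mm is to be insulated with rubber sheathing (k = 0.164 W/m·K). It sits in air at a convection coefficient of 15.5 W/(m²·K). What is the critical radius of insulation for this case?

For a cylinder r_cr = k/h = 0.164/15.5
r_cr = 10.6 mm; since the bare radius (7.7 mm) is below r_cr, adding a thin layer of insulation will *increase* heat loss.

r_cr ≈ 10.6 mm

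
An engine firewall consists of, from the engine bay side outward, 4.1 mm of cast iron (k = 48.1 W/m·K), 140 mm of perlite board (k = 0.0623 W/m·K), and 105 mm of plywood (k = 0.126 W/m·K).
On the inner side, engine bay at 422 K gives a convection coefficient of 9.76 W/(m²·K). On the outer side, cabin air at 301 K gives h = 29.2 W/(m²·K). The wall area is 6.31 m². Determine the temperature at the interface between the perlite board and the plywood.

Using the resistance-network approach (series):
R_inner film = 1/(h_i·A) = 1/(9.76×6.31) = 0.01624 K/W
R_cast iron = L/(kA) = 0.0041/(48.1×6.31) = 1.351×10^-5 K/W
R_perlite board = L/(kA) = 0.14/(0.0623×6.31) = 0.3561 K/W
R_plywood = L/(kA) = 0.105/(0.126×6.31) = 0.1321 K/W
R_outer film = 1/(h_o·A) = 1/(29.2×6.31) = 0.005427 K/W
R_total = 0.5099 K/W;  Q = ΔT/R_total = 121/0.5099 = 237.3 W
T_interface = T_inner − Q·ΣR(inner→interface) = 422 − 237×0.3724

T ≈ 334 K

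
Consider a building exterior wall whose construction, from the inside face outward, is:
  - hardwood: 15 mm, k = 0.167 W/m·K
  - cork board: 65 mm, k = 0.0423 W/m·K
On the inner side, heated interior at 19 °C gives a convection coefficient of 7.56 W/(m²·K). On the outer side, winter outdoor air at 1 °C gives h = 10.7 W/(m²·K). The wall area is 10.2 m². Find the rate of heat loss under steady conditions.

Q ≈ 99.1 W

Model the wall as resistances in series:
R_inner film = 1/(h_i·A) = 1/(7.56×10.2) = 0.01297 K/W
R_hardwood = L/(kA) = 0.015/(0.167×10.2) = 0.008806 K/W
R_cork board = L/(kA) = 0.065/(0.0423×10.2) = 0.1507 K/W
R_outer film = 1/(h_o·A) = 1/(10.7×10.2) = 0.009163 K/W
R_total = 0.1816 K/W
Q = ΔT / R_total = 18 / 0.1816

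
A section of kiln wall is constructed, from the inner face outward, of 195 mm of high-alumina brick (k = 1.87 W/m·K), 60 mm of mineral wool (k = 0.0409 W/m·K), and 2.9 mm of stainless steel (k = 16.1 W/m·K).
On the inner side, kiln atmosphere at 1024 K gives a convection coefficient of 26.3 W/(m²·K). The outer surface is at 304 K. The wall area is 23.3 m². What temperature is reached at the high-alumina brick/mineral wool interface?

T ≈ 960 K

Using the resistance-network approach (series):
R_inner film = 1/(h_i·A) = 1/(26.3×23.3) = 0.001632 K/W
R_high-alumina brick = L/(kA) = 0.195/(1.87×23.3) = 0.004475 K/W
R_mineral wool = L/(kA) = 0.06/(0.0409×23.3) = 0.06296 K/W
R_stainless steel = L/(kA) = 0.0029/(16.1×23.3) = 7.731×10^-6 K/W
R_total = 0.06908 K/W;  Q = ΔT/R_total = 720/0.06908 = 10420 W
T_interface = T_inner − Q·ΣR(inner→interface) = 1024 − 10400×0.006107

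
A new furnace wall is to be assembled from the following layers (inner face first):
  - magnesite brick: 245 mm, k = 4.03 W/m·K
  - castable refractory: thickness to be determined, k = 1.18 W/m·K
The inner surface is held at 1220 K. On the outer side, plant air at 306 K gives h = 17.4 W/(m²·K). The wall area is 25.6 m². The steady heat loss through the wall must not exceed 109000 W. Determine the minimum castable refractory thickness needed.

L ≈ 114 mm

Treating each layer as a thermal resistance in series:
R_magnesite brick = L/(kA) = 0.245/(4.03×25.6) = 0.002375 K/W
R_outer film = 1/(h_o·A) = 1/(17.4×25.6) = 0.002245 K/W
Sum of the known resistances R_other = 0.00462 K/W
Required total resistance R_tot = ΔT/Q_allow = 914/109000 = 0.008385 K/W
R_castable refractory = R_tot − R_other = 0.003766 K/W
L = R·k·A = 0.003766×1.18×25.6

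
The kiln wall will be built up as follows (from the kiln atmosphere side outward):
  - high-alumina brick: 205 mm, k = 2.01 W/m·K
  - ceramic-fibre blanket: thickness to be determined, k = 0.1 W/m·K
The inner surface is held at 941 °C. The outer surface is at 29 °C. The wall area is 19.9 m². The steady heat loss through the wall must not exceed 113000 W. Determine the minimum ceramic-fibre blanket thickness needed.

Using the resistance-network approach (series):
R_high-alumina brick = L/(kA) = 0.205/(2.01×19.9) = 0.005125 K/W
Sum of the known resistances R_other = 0.005125 K/W
Required total resistance R_tot = ΔT/Q_allow = 912/113000 = 0.008071 K/W
R_ceramic-fibre blanket = R_tot − R_other = 0.002946 K/W
L = R·k·A = 0.002946×0.1×19.9

L ≈ 5.86 mm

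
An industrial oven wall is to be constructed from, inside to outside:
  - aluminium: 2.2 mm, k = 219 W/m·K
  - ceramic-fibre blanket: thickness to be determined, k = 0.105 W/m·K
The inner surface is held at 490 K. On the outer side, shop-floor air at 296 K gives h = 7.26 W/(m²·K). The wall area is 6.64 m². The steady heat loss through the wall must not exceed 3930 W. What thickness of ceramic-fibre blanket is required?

Using the resistance-network approach (series):
R_aluminium = L/(kA) = 0.0022/(219×6.64) = 1.513×10^-6 K/W
R_outer film = 1/(h_o·A) = 1/(7.26×6.64) = 0.02074 K/W
Sum of the known resistances R_other = 0.02075 K/W
Required total resistance R_tot = ΔT/Q_allow = 194/3930 = 0.04936 K/W
R_ceramic-fibre blanket = R_tot − R_other = 0.02862 K/W
L = R·k·A = 0.02862×0.105×6.64

L ≈ 20 mm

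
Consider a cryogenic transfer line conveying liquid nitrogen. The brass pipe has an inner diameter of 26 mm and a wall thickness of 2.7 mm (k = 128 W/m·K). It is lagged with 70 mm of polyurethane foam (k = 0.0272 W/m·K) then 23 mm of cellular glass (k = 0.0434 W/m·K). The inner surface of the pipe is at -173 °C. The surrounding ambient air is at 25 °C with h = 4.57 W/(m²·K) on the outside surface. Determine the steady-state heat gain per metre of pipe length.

q′ ≈ 17.8 W/m

Treating each annulus and film as a series resistance:
R_brass pipe wall = ln(15.7/13)/(2π×128×1) = 2.346×10^-4 K/W
R_polyurethane foam = ln(85.7/15.7)/(2π×0.0272×1) = 9.931 K/W
R_cellular glass = ln(108.7/85.7)/(2π×0.0434×1) = 0.8718 K/W
R_outer film = 1/(h_o·2πr_oL) = 1/(4.57×2π×0.1087×1) = 0.3204 K/W
R_total = 11.12 K/W
Q = ΔT/R_total = 198/11.12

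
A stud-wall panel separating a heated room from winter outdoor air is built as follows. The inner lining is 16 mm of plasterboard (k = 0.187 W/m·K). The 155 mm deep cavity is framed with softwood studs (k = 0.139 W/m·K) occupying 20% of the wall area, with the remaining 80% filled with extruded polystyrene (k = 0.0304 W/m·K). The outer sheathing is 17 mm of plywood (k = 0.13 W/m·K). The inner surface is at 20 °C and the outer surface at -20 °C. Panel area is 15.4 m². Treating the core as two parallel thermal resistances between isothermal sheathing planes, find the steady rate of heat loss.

Q ≈ 193 W

Sheathing layers in series; stud and cavity paths in parallel between them.
R_inner = 0.016/(0.187×15.4) = 0.005556 K/W
R_stud  = 0.155/(0.139×0.2×15.4) = 0.362 K/W
R_cav   = 0.155/(0.0304×0.8×15.4) = 0.4139 K/W
1/R_core = 1/R_stud + 1/R_cav → R_core = 0.1931 K/W
R_outer = 0.017/(0.13×15.4) = 0.008492 K/W
R_total = 0.2072 K/W
Q = ΔT/R_total = 40/0.2072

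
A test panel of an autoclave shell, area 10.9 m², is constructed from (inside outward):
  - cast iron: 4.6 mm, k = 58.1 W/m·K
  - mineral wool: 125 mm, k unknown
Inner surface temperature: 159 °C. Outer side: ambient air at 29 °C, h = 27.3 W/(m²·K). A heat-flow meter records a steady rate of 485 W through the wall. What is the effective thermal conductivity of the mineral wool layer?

Treating each layer as a thermal resistance in series:
R_cast iron = L/(kA) = 0.0046/(58.1×10.9) = 7.264×10^-6 K/W
R_outer film = 1/(h_o·A) = 1/(27.3×10.9) = 0.003361 K/W
Sum of known resistances R_other = 0.003368 K/W
Total R = ΔT/Q = 130/485 = 0.268 K/W
R_mineral wool = R_total − R_other = 0.2647 K/W
k = L/(R·A) = 0.125/(0.2647×10.9)

k ≈ 0.0433 W/(m·K)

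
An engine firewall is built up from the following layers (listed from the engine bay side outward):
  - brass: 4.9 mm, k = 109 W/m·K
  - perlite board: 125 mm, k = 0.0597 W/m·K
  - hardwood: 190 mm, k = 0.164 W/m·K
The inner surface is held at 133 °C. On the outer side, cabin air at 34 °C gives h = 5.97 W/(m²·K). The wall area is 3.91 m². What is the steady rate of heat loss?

Treating each layer as a thermal resistance in series:
R_brass = L/(kA) = 0.0049/(109×3.91) = 1.15×10^-5 K/W
R_perlite board = L/(kA) = 0.125/(0.0597×3.91) = 0.5355 K/W
R_hardwood = L/(kA) = 0.19/(0.164×3.91) = 0.2963 K/W
R_outer film = 1/(h_o·A) = 1/(5.97×3.91) = 0.04284 K/W
R_total = 0.8747 K/W
Q = ΔT / R_total = 99 / 0.8747

Q ≈ 113 W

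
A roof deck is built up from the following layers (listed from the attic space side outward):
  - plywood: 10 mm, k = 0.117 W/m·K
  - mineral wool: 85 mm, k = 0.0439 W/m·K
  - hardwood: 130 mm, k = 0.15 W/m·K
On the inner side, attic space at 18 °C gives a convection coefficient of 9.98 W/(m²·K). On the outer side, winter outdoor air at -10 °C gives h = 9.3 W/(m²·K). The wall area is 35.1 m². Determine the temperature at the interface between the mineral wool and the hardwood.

Using the resistance-network approach (series):
R_inner film = 1/(h_i·A) = 1/(9.98×35.1) = 0.002855 K/W
R_plywood = L/(kA) = 0.01/(0.117×35.1) = 0.002435 K/W
R_mineral wool = L/(kA) = 0.085/(0.0439×35.1) = 0.05516 K/W
R_hardwood = L/(kA) = 0.13/(0.15×35.1) = 0.02469 K/W
R_outer film = 1/(h_o·A) = 1/(9.3×35.1) = 0.003063 K/W
R_total = 0.08821 K/W;  Q = ΔT/R_total = 28/0.08821 = 317.4 W
T_interface = T_inner − Q·ΣR(inner→interface) = 18 − 317×0.06045

T ≈ -1.19 °C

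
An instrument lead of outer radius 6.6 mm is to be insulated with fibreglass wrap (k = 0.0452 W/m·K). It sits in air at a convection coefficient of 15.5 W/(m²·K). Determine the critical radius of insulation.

For a cylinder r_cr = k/h = 0.0452/15.5
r_cr = 2.92 mm; since the bare radius (6.6 mm) is above r_cr, any added insulation will reduce heat loss.

r_cr ≈ 2.92 mm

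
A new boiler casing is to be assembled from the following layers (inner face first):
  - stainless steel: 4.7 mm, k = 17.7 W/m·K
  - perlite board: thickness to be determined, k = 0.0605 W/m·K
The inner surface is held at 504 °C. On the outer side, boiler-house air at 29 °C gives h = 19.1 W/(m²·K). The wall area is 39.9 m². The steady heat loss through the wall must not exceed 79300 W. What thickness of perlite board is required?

L ≈ 11.3 mm

Series thermal resistances:
R_stainless steel = L/(kA) = 0.0047/(17.7×39.9) = 6.655×10^-6 K/W
R_outer film = 1/(h_o·A) = 1/(19.1×39.9) = 0.001312 K/W
Sum of the known resistances R_other = 0.001319 K/W
Required total resistance R_tot = ΔT/Q_allow = 475/79300 = 0.00599 K/W
R_perlite board = R_tot − R_other = 0.004671 K/W
L = R·k·A = 0.004671×0.0605×39.9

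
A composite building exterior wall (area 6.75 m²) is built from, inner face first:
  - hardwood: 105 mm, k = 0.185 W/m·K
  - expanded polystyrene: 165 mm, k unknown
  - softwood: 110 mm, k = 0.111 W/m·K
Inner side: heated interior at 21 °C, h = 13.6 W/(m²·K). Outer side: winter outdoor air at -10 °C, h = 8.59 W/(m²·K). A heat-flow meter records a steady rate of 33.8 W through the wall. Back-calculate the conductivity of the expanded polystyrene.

Treating each layer as a thermal resistance in series:
R_inner film = 1/(h_i·A) = 1/(13.6×6.75) = 0.01089 K/W
R_hardwood = L/(kA) = 0.105/(0.185×6.75) = 0.08408 K/W
R_softwood = L/(kA) = 0.11/(0.111×6.75) = 0.1468 K/W
R_outer film = 1/(h_o·A) = 1/(8.59×6.75) = 0.01725 K/W
Sum of known resistances R_other = 0.259 K/W
Total R = ΔT/Q = 31/33.8 = 0.9172 K/W
R_expanded polystyrene = R_total − R_other = 0.6581 K/W
k = L/(R·A) = 0.165/(0.6581×6.75)

k ≈ 0.0371 W/(m·K)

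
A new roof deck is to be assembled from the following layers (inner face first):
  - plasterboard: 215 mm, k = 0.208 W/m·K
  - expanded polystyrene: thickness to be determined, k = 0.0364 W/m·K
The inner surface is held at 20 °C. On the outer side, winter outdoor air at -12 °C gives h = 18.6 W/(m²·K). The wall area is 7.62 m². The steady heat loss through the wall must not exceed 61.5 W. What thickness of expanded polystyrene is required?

Using the resistance-network approach (series):
R_plasterboard = L/(kA) = 0.215/(0.208×7.62) = 0.1357 K/W
R_outer film = 1/(h_o·A) = 1/(18.6×7.62) = 0.007056 K/W
Sum of the known resistances R_other = 0.1427 K/W
Required total resistance R_tot = ΔT/Q_allow = 32/61.5 = 0.5203 K/W
R_expanded polystyrene = R_tot − R_other = 0.3776 K/W
L = R·k·A = 0.3776×0.0364×7.62

L ≈ 105 mm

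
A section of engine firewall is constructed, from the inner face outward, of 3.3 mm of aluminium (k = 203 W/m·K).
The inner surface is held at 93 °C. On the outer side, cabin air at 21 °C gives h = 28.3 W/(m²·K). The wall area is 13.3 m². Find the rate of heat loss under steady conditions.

Model the wall as resistances in series:
R_aluminium = L/(kA) = 0.0033/(203×13.3) = 1.222×10^-6 K/W
R_outer film = 1/(h_o·A) = 1/(28.3×13.3) = 0.002657 K/W
R_total = 0.002658 K/W
Q = ΔT / R_total = 72 / 0.002658

Q ≈ 27100 W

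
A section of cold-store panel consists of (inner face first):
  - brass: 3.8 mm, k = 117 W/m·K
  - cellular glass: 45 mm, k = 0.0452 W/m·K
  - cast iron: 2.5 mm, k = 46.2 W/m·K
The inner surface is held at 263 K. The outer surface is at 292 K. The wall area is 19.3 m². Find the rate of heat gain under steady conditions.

Q ≈ 562 W

Treating each layer as a thermal resistance in series:
R_brass = L/(kA) = 0.0038/(117×19.3) = 1.683×10^-6 K/W
R_cellular glass = L/(kA) = 0.045/(0.0452×19.3) = 0.05158 K/W
R_cast iron = L/(kA) = 0.0025/(46.2×19.3) = 2.804×10^-6 K/W
R_total = 0.05159 K/W
Q = ΔT / R_total = 29 / 0.05159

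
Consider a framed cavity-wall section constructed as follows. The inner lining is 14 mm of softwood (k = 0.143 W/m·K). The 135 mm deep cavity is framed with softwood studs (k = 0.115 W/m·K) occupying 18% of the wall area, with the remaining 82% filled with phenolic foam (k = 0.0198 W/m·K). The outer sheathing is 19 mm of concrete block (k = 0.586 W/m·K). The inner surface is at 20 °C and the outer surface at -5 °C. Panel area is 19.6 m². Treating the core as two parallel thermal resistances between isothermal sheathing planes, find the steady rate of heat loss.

Q ≈ 129 W

Sheathing layers in series; stud and cavity paths in parallel between them.
R_inner = 0.014/(0.143×19.6) = 0.004995 K/W
R_stud  = 0.135/(0.115×0.18×19.6) = 0.3327 K/W
R_cav   = 0.135/(0.0198×0.82×19.6) = 0.4242 K/W
1/R_core = 1/R_stud + 1/R_cav → R_core = 0.1865 K/W
R_outer = 0.019/(0.586×19.6) = 0.001654 K/W
R_total = 0.1931 K/W
Q = ΔT/R_total = 25/0.1931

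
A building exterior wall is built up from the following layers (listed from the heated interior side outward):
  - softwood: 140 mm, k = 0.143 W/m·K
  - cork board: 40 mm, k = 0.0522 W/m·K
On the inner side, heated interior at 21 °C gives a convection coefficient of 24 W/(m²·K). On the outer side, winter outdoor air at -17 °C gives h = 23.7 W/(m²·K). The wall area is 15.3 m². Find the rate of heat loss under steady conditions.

Using the resistance-network approach (series):
R_inner film = 1/(h_i·A) = 1/(24×15.3) = 0.002723 K/W
R_softwood = L/(kA) = 0.14/(0.143×15.3) = 0.06399 K/W
R_cork board = L/(kA) = 0.04/(0.0522×15.3) = 0.05008 K/W
R_outer film = 1/(h_o·A) = 1/(23.7×15.3) = 0.002758 K/W
R_total = 0.1196 K/W
Q = ΔT / R_total = 38 / 0.1196

Q ≈ 318 W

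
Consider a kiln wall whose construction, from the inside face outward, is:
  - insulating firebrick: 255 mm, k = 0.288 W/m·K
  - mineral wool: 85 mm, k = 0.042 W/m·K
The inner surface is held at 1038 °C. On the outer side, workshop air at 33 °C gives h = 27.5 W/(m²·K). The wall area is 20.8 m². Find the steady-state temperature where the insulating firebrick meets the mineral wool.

Series thermal resistances:
R_insulating firebrick = L/(kA) = 0.255/(0.288×20.8) = 0.04257 K/W
R_mineral wool = L/(kA) = 0.085/(0.042×20.8) = 0.0973 K/W
R_outer film = 1/(h_o·A) = 1/(27.5×20.8) = 0.001748 K/W
R_total = 0.1416 K/W;  Q = ΔT/R_total = 1005/0.1416 = 7097 W
T_interface = T_inner − Q·ΣR(inner→interface) = 1038 − 7100×0.04257

T ≈ 736 °C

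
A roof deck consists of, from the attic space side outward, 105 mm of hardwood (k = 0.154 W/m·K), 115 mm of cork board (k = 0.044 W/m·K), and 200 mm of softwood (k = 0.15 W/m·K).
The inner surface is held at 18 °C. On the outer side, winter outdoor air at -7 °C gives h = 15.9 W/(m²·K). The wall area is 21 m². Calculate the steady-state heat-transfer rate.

Model the wall as resistances in series:
R_hardwood = L/(kA) = 0.105/(0.154×21) = 0.03247 K/W
R_cork board = L/(kA) = 0.115/(0.044×21) = 0.1245 K/W
R_softwood = L/(kA) = 0.2/(0.15×21) = 0.06349 K/W
R_outer film = 1/(h_o·A) = 1/(15.9×21) = 0.002995 K/W
R_total = 0.2234 K/W
Q = ΔT / R_total = 25 / 0.2234

Q ≈ 112 W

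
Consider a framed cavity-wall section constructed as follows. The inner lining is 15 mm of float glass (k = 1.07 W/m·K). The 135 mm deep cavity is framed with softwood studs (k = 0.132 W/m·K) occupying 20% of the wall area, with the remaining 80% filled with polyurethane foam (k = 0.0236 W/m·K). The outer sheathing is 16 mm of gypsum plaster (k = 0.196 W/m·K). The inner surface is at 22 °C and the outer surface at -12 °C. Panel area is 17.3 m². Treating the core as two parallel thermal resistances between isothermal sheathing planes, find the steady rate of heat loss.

Sheathing layers in series; stud and cavity paths in parallel between them.
R_inner = 0.015/(1.07×17.3) = 8.103×10^-4 K/W
R_stud  = 0.135/(0.132×0.2×17.3) = 0.2956 K/W
R_cav   = 0.135/(0.0236×0.8×17.3) = 0.4133 K/W
1/R_core = 1/R_stud + 1/R_cav → R_core = 0.1723 K/W
R_outer = 0.016/(0.196×17.3) = 0.004719 K/W
R_total = 0.1779 K/W
Q = ΔT/R_total = 34/0.1779

Q ≈ 191 W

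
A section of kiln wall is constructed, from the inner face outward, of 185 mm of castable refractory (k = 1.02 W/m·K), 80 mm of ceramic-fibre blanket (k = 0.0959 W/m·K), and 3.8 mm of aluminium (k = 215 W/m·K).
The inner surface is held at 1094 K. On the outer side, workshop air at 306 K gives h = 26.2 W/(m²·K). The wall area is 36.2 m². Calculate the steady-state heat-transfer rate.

Q ≈ 27100 W

Using the resistance-network approach (series):
R_castable refractory = L/(kA) = 0.185/(1.02×36.2) = 0.00501 K/W
R_ceramic-fibre blanket = L/(kA) = 0.08/(0.0959×36.2) = 0.02304 K/W
R_aluminium = L/(kA) = 0.0038/(215×36.2) = 4.882×10^-7 K/W
R_outer film = 1/(h_o·A) = 1/(26.2×36.2) = 0.001054 K/W
R_total = 0.02911 K/W
Q = ΔT / R_total = 788 / 0.02911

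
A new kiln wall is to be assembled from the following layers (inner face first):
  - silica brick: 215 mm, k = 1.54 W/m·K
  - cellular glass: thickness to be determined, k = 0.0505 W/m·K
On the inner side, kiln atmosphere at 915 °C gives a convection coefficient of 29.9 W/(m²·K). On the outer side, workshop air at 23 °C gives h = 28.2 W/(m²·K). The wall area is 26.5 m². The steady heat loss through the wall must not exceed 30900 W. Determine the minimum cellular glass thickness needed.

Model the wall as resistances in series:
R_inner film = 1/(h_i·A) = 1/(29.9×26.5) = 0.001262 K/W
R_silica brick = L/(kA) = 0.215/(1.54×26.5) = 0.005268 K/W
R_outer film = 1/(h_o·A) = 1/(28.2×26.5) = 0.001338 K/W
Sum of the known resistances R_other = 0.007869 K/W
Required total resistance R_tot = ΔT/Q_allow = 892/30900 = 0.02887 K/W
R_cellular glass = R_tot − R_other = 0.021 K/W
L = R·k·A = 0.021×0.0505×26.5

L ≈ 28.1 mm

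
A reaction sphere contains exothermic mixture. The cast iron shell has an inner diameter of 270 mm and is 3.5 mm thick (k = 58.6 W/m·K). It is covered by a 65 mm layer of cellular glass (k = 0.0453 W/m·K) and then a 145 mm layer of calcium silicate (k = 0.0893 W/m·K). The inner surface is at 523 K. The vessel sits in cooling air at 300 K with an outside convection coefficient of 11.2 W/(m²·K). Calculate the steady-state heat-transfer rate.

For a spherical shell R = (1/r₁ − 1/r₂)/(4πk); film R = 1/(h·4πr²). In series:
R_cast iron shell = (1/0.135 − 1/0.1385)/(4π×58.6) = 2.542×10^-4 K/W
R_cellular glass = (1/0.1385 − 1/0.2035)/(4π×0.0453) = 4.051 K/W
R_calcium silicate = (1/0.2035 − 1/0.3485)/(4π×0.0893) = 1.822 K/W
R_outer film = 1/(h·4πr_o²) = 1/(11.2×4π×0.3485²) = 0.0585 K/W
R_total = 5.932 K/W
Q = ΔT/R_total = 223/5.932

Q ≈ 37.6 W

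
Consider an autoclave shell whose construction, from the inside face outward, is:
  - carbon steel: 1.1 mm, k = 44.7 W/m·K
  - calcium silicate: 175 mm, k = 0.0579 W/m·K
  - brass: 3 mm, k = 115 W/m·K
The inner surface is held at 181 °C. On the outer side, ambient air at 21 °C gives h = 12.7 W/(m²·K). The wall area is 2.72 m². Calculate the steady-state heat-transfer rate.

Model the wall as resistances in series:
R_carbon steel = L/(kA) = 0.0011/(44.7×2.72) = 9.047×10^-6 K/W
R_calcium silicate = L/(kA) = 0.175/(0.0579×2.72) = 1.111 K/W
R_brass = L/(kA) = 0.003/(115×2.72) = 9.591×10^-6 K/W
R_outer film = 1/(h_o·A) = 1/(12.7×2.72) = 0.02895 K/W
R_total = 1.14 K/W
Q = ΔT / R_total = 160 / 1.14

Q ≈ 140 W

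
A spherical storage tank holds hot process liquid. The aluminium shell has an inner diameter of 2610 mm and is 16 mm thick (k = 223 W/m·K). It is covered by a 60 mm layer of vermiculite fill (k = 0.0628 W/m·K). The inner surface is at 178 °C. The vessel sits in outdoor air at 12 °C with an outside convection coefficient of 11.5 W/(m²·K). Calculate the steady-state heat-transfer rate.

Each spherical layer contributes R = (1/r_i − 1/r_o)/(4πk):
R_aluminium shell = (1/1.305 − 1/1.321)/(4π×223) = 3.312×10^-6 K/W
R_vermiculite fill = (1/1.321 − 1/1.381)/(4π×0.0628) = 0.04168 K/W
R_outer film = 1/(h·4πr_o²) = 1/(11.5×4π×1.381²) = 0.003628 K/W
R_total = 0.04531 K/W
Q = ΔT/R_total = 166/0.04531

Q ≈ 3660 W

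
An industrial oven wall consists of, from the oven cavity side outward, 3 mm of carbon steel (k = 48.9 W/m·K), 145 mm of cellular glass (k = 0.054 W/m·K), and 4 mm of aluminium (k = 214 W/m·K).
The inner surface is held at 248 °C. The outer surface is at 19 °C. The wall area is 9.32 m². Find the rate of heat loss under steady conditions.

Thermal resistances in series:
R_carbon steel = L/(kA) = 0.003/(48.9×9.32) = 6.583×10^-6 K/W
R_cellular glass = L/(kA) = 0.145/(0.054×9.32) = 0.2881 K/W
R_aluminium = L/(kA) = 0.004/(214×9.32) = 2.006×10^-6 K/W
R_total = 0.2881 K/W
Q = ΔT / R_total = 229 / 0.2881

Q ≈ 795 W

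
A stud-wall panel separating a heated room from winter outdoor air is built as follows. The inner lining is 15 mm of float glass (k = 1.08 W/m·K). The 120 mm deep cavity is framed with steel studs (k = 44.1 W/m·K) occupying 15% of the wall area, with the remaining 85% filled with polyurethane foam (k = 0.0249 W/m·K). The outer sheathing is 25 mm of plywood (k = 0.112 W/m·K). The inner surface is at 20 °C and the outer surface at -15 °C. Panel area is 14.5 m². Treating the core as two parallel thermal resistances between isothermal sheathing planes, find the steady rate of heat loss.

Sheathing layers in series; stud and cavity paths in parallel between them.
R_inner = 0.015/(1.08×14.5) = 9.579×10^-4 K/W
R_stud  = 0.12/(44.1×0.15×14.5) = 0.001251 K/W
R_cav   = 0.12/(0.0249×0.85×14.5) = 0.391 K/W
1/R_core = 1/R_stud + 1/R_cav → R_core = 0.001247 K/W
R_outer = 0.025/(0.112×14.5) = 0.01539 K/W
R_total = 0.0176 K/W
Q = ΔT/R_total = 35/0.0176

Q ≈ 1990 W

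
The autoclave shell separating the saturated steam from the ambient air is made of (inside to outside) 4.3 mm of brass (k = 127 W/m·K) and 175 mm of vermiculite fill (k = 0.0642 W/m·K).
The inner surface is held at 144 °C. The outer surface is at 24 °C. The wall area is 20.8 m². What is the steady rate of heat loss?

Thermal resistances in series:
R_brass = L/(kA) = 0.0043/(127×20.8) = 1.628×10^-6 K/W
R_vermiculite fill = L/(kA) = 0.175/(0.0642×20.8) = 0.1311 K/W
R_total = 0.1311 K/W
Q = ΔT / R_total = 120 / 0.1311

Q ≈ 916 W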